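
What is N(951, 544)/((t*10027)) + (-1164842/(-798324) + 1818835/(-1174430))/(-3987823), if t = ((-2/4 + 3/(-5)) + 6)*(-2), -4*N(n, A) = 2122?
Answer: 1914562886756989783/354633314575512218946 ≈ 0.0053987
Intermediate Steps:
N(n, A) = -1061/2 (N(n, A) = -1/4*2122 = -1061/2)
t = -49/5 (t = ((-2*1/4 + 3*(-1/5)) + 6)*(-2) = ((-1/2 - 3/5) + 6)*(-2) = (-11/10 + 6)*(-2) = (49/10)*(-2) = -49/5 ≈ -9.8000)
N(951, 544)/((t*10027)) + (-1164842/(-798324) + 1818835/(-1174430))/(-3987823) = -1061/(2*((-49/5*10027))) + (-1164842/(-798324) + 1818835/(-1174430))/(-3987823) = -1061/(2*(-491323/5)) + (-1164842*(-1/798324) + 1818835*(-1/1174430))*(-1/3987823) = -1061/2*(-5/491323) + (582421/399162 - 363767/234886)*(-1/3987823) = 5305/982646 - 2099856062/23439391383*(-1/3987823) = 5305/982646 + 2099856062/93472144063129209 = 1914562886756989783/354633314575512218946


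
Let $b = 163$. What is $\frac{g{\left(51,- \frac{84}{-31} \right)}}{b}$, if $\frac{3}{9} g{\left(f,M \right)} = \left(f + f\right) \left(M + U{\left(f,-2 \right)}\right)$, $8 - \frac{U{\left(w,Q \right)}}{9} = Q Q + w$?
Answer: $- \frac{3986874}{5053} \approx -789.01$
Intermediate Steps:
$U{\left(w,Q \right)} = 72 - 9 w - 9 Q^{2}$ ($U{\left(w,Q \right)} = 72 - 9 \left(Q Q + w\right) = 72 - 9 \left(Q^{2} + w\right) = 72 - 9 \left(w + Q^{2}\right) = 72 - \left(9 w + 9 Q^{2}\right) = 72 - 9 w - 9 Q^{2}$)
$g{\left(f,M \right)} = 6 f \left(36 + M - 9 f\right)$ ($g{\left(f,M \right)} = 3 \left(f + f\right) \left(M - \left(-72 + 36 + 9 f\right)\right) = 3 \cdot 2 f \left(M - \left(-36 + 9 f\right)\right) = 3 \cdot 2 f \left(36 + M - 9 f\right) = 6 f \left(36 + M - 9 f\right)$)
$\frac{g{\left(51,- \frac{84}{-31} \right)}}{b} = \frac{6 \cdot 51 \left(36 - \frac{84}{-31} - 459\right)}{163} = 6 \cdot 51 \left(36 - - \frac{84}{31} - 459\right) \frac{1}{163} = 6 \cdot 51 \left(36 + \frac{84}{31} - 459\right) \frac{1}{163} = 6 \cdot 51 \left(- \frac{13029}{31}\right) \frac{1}{163} = \left(- \frac{3986874}{31}\right) \frac{1}{163} = - \frac{3986874}{5053}$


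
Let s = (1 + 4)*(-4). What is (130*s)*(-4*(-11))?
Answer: -114400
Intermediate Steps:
s = -20 (s = 5*(-4) = -20)
(130*s)*(-4*(-11)) = (130*(-20))*(-4*(-11)) = -2600*44 = -114400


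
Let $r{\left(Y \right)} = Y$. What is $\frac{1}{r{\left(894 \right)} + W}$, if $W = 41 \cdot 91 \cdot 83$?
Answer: $\frac{1}{310567} \approx 3.2199 \cdot 10^{-6}$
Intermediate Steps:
$W = 309673$ ($W = 3731 \cdot 83 = 309673$)
$\frac{1}{r{\left(894 \right)} + W} = \frac{1}{894 + 309673} = \frac{1}{310567}$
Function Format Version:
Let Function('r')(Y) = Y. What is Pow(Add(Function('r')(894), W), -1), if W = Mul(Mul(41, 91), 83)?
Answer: Rational(1, 310567) ≈ 3.2199e-6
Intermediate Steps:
W = 309673 (W = Mul(3731, 83) = 309673)
Pow(Add(Function('r')(894), W), -1) = Pow(Add(894, 309673), -1) = Pow(310567, -1) = Rational(1, 310567)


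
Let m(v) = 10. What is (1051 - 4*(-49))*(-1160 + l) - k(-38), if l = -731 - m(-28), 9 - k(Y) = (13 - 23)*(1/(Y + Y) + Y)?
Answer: -90066683/38 ≈ -2.3702e+6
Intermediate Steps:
k(Y) = 9 + 5/Y + 10*Y (k(Y) = 9 - (13 - 23)*(1/(Y + Y) + Y) = 9 - (-10)*(1/(2*Y) + Y) = 9 - (-10)*(Y + 1/(2*Y)) = 9 - (-10*Y - 5/Y) = 9 + (5/Y + 10*Y) = 9 + 5/Y + 10*Y)
l = -741 (l = -731 - 1*10 = -731 - 10 = -741)
(1051 - 4*(-49))*(-1160 + l) - k(-38) = (1051 - 4*(-49))*(-1160 - 741) - (9 + 5/(-38) + 10*(-38)) = (1051 + 196)*(-1901) - (9 + 5*(-1/38) - 380) = 1247*(-1901) - (9 - 5/38 - 380) = -2370547 - 1*(-14103/38) = -2370547 + 14103/38 = -90066683/38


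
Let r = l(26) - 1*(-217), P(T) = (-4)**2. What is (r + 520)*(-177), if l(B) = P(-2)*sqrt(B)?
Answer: -130449 - 2832*sqrt(26) ≈ -1.4489e+5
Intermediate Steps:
P(T) = 16
l(B) = 16*sqrt(B)
r = 217 + 16*sqrt(26) (r = 16*sqrt(26) - 1*(-217) = 16*sqrt(26) + 217 = 217 + 16*sqrt(26) ≈ 298.58)
(r + 520)*(-177) = ((217 + 16*sqrt(26)) + 520)*(-177) = (737 + 16*sqrt(26))*(-177) = -130449 - 2832*sqrt(26)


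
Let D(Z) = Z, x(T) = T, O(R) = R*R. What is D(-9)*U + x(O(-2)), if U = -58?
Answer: 526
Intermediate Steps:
O(R) = R²
D(-9)*U + x(O(-2)) = -9*(-58) + (-2)² = 522 + 4 = 526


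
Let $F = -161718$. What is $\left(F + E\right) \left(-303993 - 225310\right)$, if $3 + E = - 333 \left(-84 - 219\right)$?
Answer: $32193267066$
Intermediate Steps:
$E = 100896$ ($E = -3 - 333 \left(-84 - 219\right) = -3 - -100899 = -3 + 100899 = 100896$)
$\left(F + E\right) \left(-303993 - 225310\right) = \left(-161718 + 100896\right) \left(-303993 - 225310\right) = - 60822 \left(-303993 - 225310\right) = \left(-60822\right) \left(-529303\right) = 32193267066$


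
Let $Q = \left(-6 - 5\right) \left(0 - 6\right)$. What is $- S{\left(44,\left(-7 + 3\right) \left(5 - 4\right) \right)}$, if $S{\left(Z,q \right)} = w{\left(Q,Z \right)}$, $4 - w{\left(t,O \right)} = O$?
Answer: $40$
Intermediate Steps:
$Q = 66$ ($Q = \left(-11\right) \left(-6\right) = 66$)
$w{\left(t,O \right)} = 4 - O$
$S{\left(Z,q \right)} = 4 - Z$
$- S{\left(44,\left(-7 + 3\right) \left(5 - 4\right) \right)} = - (4 - 44) = \left(-1\right) \left(-40\right) = 40$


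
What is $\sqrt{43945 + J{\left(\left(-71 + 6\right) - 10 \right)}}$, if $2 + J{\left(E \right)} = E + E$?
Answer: $\sqrt{43793} \approx 209.27$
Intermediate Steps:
$J{\left(E \right)} = -2 + 2 E$ ($J{\left(E \right)} = -2 + \left(E + E\right) = -2 + 2 E$)
$\sqrt{43945 + J{\left(\left(-71 + 6\right) - 10 \right)}} = \sqrt{43945 + \left(-2 + 2 \left(\left(-71 + 6\right) - 10\right)\right)} = \sqrt{43945 + \left(-2 + 2 \left(-65 - 10\right)\right)} = \sqrt{43945 + \left(-2 + 2 \left(-75\right)\right)} = \sqrt{43945 - 152} = \sqrt{43793}$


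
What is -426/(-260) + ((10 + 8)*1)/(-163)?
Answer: 32379/21190 ≈ 1.5280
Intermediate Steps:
-426/(-260) + ((10 + 8)*1)/(-163) = -426*(-1/260) + (18*1)*(-1/163) = 213/130 + 18*(-1/163) = 213/130 - 18/163 = 32379/21190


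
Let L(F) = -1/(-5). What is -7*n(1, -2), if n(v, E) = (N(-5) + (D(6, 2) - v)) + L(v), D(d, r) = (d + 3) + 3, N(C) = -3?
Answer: -287/5 ≈ -57.400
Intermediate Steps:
D(d, r) = 6 + d (D(d, r) = (3 + d) + 3 = 6 + d)
L(F) = ⅕ (L(F) = -1*(-⅕) = ⅕)
n(v, E) = 46/5 - v (n(v, E) = (-3 + ((6 + 6) - v)) + ⅕ = (-3 + (12 - v)) + ⅕ = (9 - v) + ⅕ = 46/5 - v)
-7*n(1, -2) = -7*(46/5 - 1*1) = -7*(46/5 - 1) = -7*41/5 = -287/5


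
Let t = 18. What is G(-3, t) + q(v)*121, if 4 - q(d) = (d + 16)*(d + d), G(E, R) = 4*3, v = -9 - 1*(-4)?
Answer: 13806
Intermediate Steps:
v = -5 (v = -9 + 4 = -5)
G(E, R) = 12
q(d) = 4 - 2*d*(16 + d) (q(d) = 4 - (d + 16)*(d + d) = 4 - (16 + d)*2*d = 4 - 2*d*(16 + d))
G(-3, t) + q(v)*121 = 12 + (4 - 32*(-5) - 2*(-5)²)*121 = 12 + (4 + 160 - 2*25)*121 = 12 + (4 + 160 - 50)*121 = 12 + 114*121 = 12 + 13794 = 13806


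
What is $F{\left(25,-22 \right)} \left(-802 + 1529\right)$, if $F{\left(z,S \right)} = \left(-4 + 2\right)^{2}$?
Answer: $2908$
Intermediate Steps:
$F{\left(z,S \right)} = 4$ ($F{\left(z,S \right)} = \left(-2\right)^{2} = 4$)
$F{\left(25,-22 \right)} \left(-802 + 1529\right) = 4 \left(-802 + 1529\right) = 4 \cdot 727 = 2908$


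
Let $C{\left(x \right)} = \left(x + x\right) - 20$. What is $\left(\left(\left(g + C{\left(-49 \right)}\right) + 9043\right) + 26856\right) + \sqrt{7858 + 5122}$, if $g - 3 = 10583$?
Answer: $46367 + 2 \sqrt{3245} \approx 46481.0$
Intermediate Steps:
$C{\left(x \right)} = -20 + 2 x$ ($C{\left(x \right)} = 2 x - 20 = -20 + 2 x$)
$g = 10586$ ($g = 3 + 10583 = 10586$)
$\left(\left(\left(g + C{\left(-49 \right)}\right) + 9043\right) + 26856\right) + \sqrt{7858 + 5122} = \left(\left(\left(10586 + \left(-20 + 2 \left(-49\right)\right)\right) + 9043\right) + 26856\right) + \sqrt{7858 + 5122} = \left(\left(\left(10586 - 118\right) + 9043\right) + 26856\right) + \sqrt{12980} = \left(\left(\left(10586 - 118\right) + 9043\right) + 26856\right) + 2 \sqrt{3245} = \left(\left(10468 + 9043\right) + 26856\right) + 2 \sqrt{3245} = \left(19511 + 26856\right) + 2 \sqrt{3245} = 46367 + 2 \sqrt{3245}$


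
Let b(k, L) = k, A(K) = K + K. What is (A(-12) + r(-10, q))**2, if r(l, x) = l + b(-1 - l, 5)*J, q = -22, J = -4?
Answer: 4900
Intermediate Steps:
A(K) = 2*K
r(l, x) = 4 + 5*l (r(l, x) = l + (-1 - l)*(-4) = l + (4 + 4*l) = 4 + 5*l)
(A(-12) + r(-10, q))**2 = (2*(-12) + (4 + 5*(-10)))**2 = (-24 + (4 - 50))**2 = (-24 - 46)**2 = (-70)**2 = 4900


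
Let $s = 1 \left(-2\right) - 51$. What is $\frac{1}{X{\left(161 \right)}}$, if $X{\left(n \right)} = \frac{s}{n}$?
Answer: $- \frac{161}{53} \approx -3.0377$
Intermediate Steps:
$s = -53$ ($s = -2 - 51 = -53$)
$X{\left(n \right)} = - \frac{53}{n}$
$\frac{1}{X{\left(161 \right)}} = \frac{1}{\left(-53\right) \frac{1}{161}} = \frac{1}{- \frac{53}{161}} = - \frac{161}{53}$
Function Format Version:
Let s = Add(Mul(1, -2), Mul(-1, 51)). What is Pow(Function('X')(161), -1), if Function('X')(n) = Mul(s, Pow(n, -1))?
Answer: Rational(-161, 53) ≈ -3.0377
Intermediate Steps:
s = -53 (s = Add(-2, -51) = -53)
Function('X')(n) = Mul(-53, Pow(n, -1))
Pow(Function('X')(161), -1) = Pow(Mul(-53, Pow(161, -1)), -1) = Pow(Mul(-53, Rational(1, 161)), -1) = Pow(Rational(-53, 161), -1) = Rational(-161, 53)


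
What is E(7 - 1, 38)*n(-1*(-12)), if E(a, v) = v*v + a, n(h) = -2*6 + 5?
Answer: -10150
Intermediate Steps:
n(h) = -7 (n(h) = -12 + 5 = -7)
E(a, v) = a + v² (E(a, v) = v² + a = a + v²)
E(7 - 1, 38)*n(-1*(-12)) = ((7 - 1) + 38²)*(-7) = (6 + 1444)*(-7) = 1450*(-7) = -10150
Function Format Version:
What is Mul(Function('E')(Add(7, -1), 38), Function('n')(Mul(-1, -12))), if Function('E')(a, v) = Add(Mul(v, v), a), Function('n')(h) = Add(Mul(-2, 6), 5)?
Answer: -10150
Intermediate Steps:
Function('n')(h) = -7 (Function('n')(h) = Add(-12, 5) = -7)
Function('E')(a, v) = Add(a, Pow(v, 2)) (Function('E')(a, v) = Add(Pow(v, 2), a) = Add(a, Pow(v, 2)))
Mul(Function('E')(Add(7, -1), 38), Function('n')(Mul(-1, -12))) = Mul(Add(Add(7, -1), Pow(38, 2)), -7) = Mul(Add(6, 1444), -7) = Mul(1450, -7) = -10150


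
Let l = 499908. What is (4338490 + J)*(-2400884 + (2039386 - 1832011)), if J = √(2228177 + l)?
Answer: -9516516861410 - 2193509*√2728085 ≈ -9.5201e+12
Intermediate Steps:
J = √2728085 (J = √(2228177 + 499908) = √2728085 ≈ 1651.7)
(4338490 + J)*(-2400884 + (2039386 - 1832011)) = (4338490 + √2728085)*(-2400884 + (2039386 - 1832011)) = (4338490 + √2728085)*(-2400884 + 207375) = (4338490 + √2728085)*(-2193509) = -9516516861410 - 2193509*√2728085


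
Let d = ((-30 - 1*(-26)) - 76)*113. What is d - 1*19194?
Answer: -28234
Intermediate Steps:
d = -9040 (d = ((-30 + 26) - 76)*113 = (-4 - 76)*113 = -80*113 = -9040)
d - 1*19194 = -9040 - 1*19194 = -9040 - 19194 = -28234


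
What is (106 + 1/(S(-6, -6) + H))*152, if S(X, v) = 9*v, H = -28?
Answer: 660516/41 ≈ 16110.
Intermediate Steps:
(106 + 1/(S(-6, -6) + H))*152 = (106 + 1/(9*(-6) - 28))*152 = (106 + 1/(-54 - 28))*152 = (106 + 1/(-82))*152 = (106 - 1/82)*152 = (8691/82)*152 = 660516/41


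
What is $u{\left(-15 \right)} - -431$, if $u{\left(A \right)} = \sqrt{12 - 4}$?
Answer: $431 + 2 \sqrt{2} \approx 433.83$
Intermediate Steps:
$u{\left(A \right)} = 2 \sqrt{2}$ ($u{\left(A \right)} = \sqrt{8} = 2 \sqrt{2}$)
$u{\left(-15 \right)} - -431 = 2 \sqrt{2} - -431 = 2 \sqrt{2} + 431 = 431 + 2 \sqrt{2}$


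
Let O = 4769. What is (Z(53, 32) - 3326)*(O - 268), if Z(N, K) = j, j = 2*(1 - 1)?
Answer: -14970326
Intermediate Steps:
j = 0 (j = 2*0 = 0)
Z(N, K) = 0
(Z(53, 32) - 3326)*(O - 268) = (0 - 3326)*(4769 - 268) = -3326*4501 = -14970326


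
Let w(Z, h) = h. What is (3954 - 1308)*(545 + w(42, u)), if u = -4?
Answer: 1431486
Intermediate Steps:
(3954 - 1308)*(545 + w(42, u)) = (3954 - 1308)*(545 - 4) = 2646*541 = 1431486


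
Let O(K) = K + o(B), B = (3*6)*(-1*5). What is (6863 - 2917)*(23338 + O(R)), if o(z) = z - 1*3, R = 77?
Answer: 92028612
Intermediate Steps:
B = -90 (B = 18*(-5) = -90)
o(z) = -3 + z (o(z) = z - 3 = -3 + z)
O(K) = -93 + K (O(K) = K + (-3 - 90) = K - 93 = -93 + K)
(6863 - 2917)*(23338 + O(R)) = (6863 - 2917)*(23338 + (-93 + 77)) = 3946*(23338 - 16) = 3946*23322 = 92028612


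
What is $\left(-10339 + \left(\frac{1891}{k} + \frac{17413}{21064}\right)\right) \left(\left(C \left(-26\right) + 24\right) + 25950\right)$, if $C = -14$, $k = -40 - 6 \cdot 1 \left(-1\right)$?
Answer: $- \frac{49013593417087}{179044} \approx -2.7375 \cdot 10^{8}$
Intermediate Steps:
$k = -34$ ($k = -40 - -6 = -40 + 6 = -34$)
$\left(-10339 + \left(\frac{1891}{k} + \frac{17413}{21064}\right)\right) \left(\left(C \left(-26\right) + 24\right) + 25950\right) = \left(-10339 + \left(\frac{1891}{-34} + \frac{17413}{21064}\right)\right) \left(\left(\left(-14\right) \left(-26\right) + 24\right) + 25950\right) = \left(-10339 + \left(1891 \left(- \frac{1}{34}\right) + 17413 \cdot \frac{1}{21064}\right)\right) \left(\left(364 + 24\right) + 25950\right) = \left(-10339 + \left(- \frac{1891}{34} + \frac{17413}{21064}\right)\right) \left(388 + 25950\right) = \left(-10339 - \frac{19619991}{358088}\right) 26338 = \left(- \frac{3721891823}{358088}\right) 26338 = - \frac{49013593417087}{179044}$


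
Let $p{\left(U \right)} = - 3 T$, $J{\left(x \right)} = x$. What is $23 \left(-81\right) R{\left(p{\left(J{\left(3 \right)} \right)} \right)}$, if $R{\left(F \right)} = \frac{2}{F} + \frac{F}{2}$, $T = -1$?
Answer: $- \frac{8073}{2} \approx -4036.5$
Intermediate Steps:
$p{\left(U \right)} = 3$ ($p{\left(U \right)} = \left(-3\right) \left(-1\right) = 3$)
$R{\left(F \right)} = \frac{F}{2} + \frac{2}{F}$ ($R{\left(F \right)} = \frac{2}{F} + F \frac{1}{2} = \frac{2}{F} + \frac{F}{2} = \frac{F}{2} + \frac{2}{F}$)
$23 \left(-81\right) R{\left(p{\left(J{\left(3 \right)} \right)} \right)} = 23 \left(-81\right) \left(\frac{1}{2} \cdot 3 + \frac{2}{3}\right) = - 1863 \left(\frac{3}{2} + 2 \cdot \frac{1}{3}\right) = - 1863 \left(\frac{3}{2} + \frac{2}{3}\right) = \left(-1863\right) \frac{13}{6} = - \frac{8073}{2}$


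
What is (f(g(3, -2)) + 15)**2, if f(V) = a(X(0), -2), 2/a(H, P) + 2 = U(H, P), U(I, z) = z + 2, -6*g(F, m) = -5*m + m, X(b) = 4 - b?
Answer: 196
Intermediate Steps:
g(F, m) = 2*m/3 (g(F, m) = -(-5*m + m)/6 = -(-2)*m/3 = 2*m/3)
U(I, z) = 2 + z
a(H, P) = 2/P (a(H, P) = 2/(-2 + (2 + P)) = 2/P)
f(V) = -1 (f(V) = 2/(-2) = 2*(-1/2) = -1)
(f(g(3, -2)) + 15)**2 = (-1 + 15)**2 = 14**2 = 196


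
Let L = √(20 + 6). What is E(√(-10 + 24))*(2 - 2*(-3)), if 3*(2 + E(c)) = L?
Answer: -16 + 8*√26/3 ≈ -2.4026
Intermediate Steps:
L = √26 ≈ 5.0990
E(c) = -2 + √26/3
E(√(-10 + 24))*(2 - 2*(-3)) = (-2 + √26/3)*(2 - 2*(-3)) = (-2 + √26/3)*(2 + 6) = (-2 + √26/3)*8 = -16 + 8*√26/3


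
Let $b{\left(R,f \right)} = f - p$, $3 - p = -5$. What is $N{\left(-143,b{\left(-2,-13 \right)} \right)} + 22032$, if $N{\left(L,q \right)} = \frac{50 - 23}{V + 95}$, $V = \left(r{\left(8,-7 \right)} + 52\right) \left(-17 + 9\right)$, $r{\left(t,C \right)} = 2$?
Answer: $\frac{7424757}{337} \approx 22032.0$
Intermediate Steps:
$p = 8$ ($p = 3 - -5 = 3 + 5 = 8$)
$V = -432$ ($V = \left(2 + 52\right) \left(-17 + 9\right) = 54 \left(-8\right) = -432$)
$b{\left(R,f \right)} = -8 + f$ ($b{\left(R,f \right)} = f - 8 = -8 + f$)
$N{\left(L,q \right)} = - \frac{27}{337}$ ($N{\left(L,q \right)} = \frac{50 - 23}{-432 + 95} = \frac{27}{-337} = 27 \left(- \frac{1}{337}\right) = - \frac{27}{337}$)
$N{\left(-143,b{\left(-2,-13 \right)} \right)} + 22032 = - \frac{27}{337} + 22032 = \frac{7424757}{337}$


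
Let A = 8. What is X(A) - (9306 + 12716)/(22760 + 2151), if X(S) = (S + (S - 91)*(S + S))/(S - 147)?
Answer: 29821462/3462629 ≈ 8.6124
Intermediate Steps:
X(S) = (S + 2*S*(-91 + S))/(-147 + S) (X(S) = (S + (-91 + S)*(2*S))/(-147 + S) = (S + 2*S*(-91 + S))/(-147 + S))
X(A) - (9306 + 12716)/(22760 + 2151) = 8*(-181 + 2*8)/(-147 + 8) - (9306 + 12716)/(22760 + 2151) = 8*(-181 + 16)/(-139) - 22022/24911 = 8*(-1/139)*(-165) - 22022/24911 = 1320/139 - 1*22022/24911 = 1320/139 - 22022/24911 = 29821462/3462629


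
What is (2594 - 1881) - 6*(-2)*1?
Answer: 725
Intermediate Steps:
(2594 - 1881) - 6*(-2)*1 = 713 + 12*1 = 713 + 12 = 725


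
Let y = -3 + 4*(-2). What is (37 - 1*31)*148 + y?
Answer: 877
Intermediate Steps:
y = -11 (y = -3 - 8 = -11)
(37 - 1*31)*148 + y = (37 - 1*31)*148 - 11 = (37 - 31)*148 - 11 = 6*148 - 11 = 888 - 11 = 877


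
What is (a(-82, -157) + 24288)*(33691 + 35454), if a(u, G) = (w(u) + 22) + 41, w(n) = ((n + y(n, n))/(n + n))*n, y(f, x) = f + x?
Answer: 1675245060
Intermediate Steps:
w(n) = 3*n/2 (w(n) = ((n + (n + n))/(n + n))*n = ((n + 2*n)/((2*n)))*n = ((3*n)*(1/(2*n)))*n = 3*n/2)
a(u, G) = 63 + 3*u/2 (a(u, G) = (3*u/2 + 22) + 41 = (22 + 3*u/2) + 41 = 63 + 3*u/2)
(a(-82, -157) + 24288)*(33691 + 35454) = ((63 + (3/2)*(-82)) + 24288)*(33691 + 35454) = ((63 - 123) + 24288)*69145 = (-60 + 24288)*69145 = 24228*69145 = 1675245060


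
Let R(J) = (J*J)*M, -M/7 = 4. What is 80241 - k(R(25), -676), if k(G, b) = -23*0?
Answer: 80241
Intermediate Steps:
M = -28 (M = -7*4 = -28)
R(J) = -28*J² (R(J) = (J*J)*(-28) = J²*(-28) = -28*J²)
k(G, b) = 0
80241 - k(R(25), -676) = 80241 - 1*0 = 80241 + 0 = 80241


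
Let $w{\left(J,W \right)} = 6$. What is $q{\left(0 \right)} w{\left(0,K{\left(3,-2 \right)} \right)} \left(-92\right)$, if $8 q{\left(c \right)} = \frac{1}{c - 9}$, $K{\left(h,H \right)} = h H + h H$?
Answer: $\frac{23}{3} \approx 7.6667$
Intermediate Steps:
$K{\left(h,H \right)} = 2 H h$ ($K{\left(h,H \right)} = H h + H h = 2 H h$)
$q{\left(c \right)} = \frac{1}{8 \left(-9 + c\right)}$ ($q{\left(c \right)} = \frac{1}{8 \left(c - 9\right)} = \frac{1}{8 \left(-9 + c\right)}$)
$q{\left(0 \right)} w{\left(0,K{\left(3,-2 \right)} \right)} \left(-92\right) = \frac{1}{8 \left(-9 + 0\right)} 6 \left(-92\right) = \frac{1}{8 \left(-9\right)} 6 \left(-92\right) = \frac{1}{8} \left(- \frac{1}{9}\right) 6 \left(-92\right) = \left(- \frac{1}{72}\right) 6 \left(-92\right) = \left(- \frac{1}{12}\right) \left(-92\right) = \frac{23}{3}$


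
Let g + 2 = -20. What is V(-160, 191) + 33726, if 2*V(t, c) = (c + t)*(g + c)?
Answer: 72691/2 ≈ 36346.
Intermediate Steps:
g = -22 (g = -2 - 20 = -22)
V(t, c) = (-22 + c)*(c + t)/2 (V(t, c) = ((c + t)*(-22 + c))/2 = ((-22 + c)*(c + t))/2 = (-22 + c)*(c + t)/2)
V(-160, 191) + 33726 = ((½)*191² - 11*191 - 11*(-160) + (½)*191*(-160)) + 33726 = ((½)*36481 - 2101 + 1760 - 15280) + 33726 = (36481/2 - 2101 + 1760 - 15280) + 33726 = 5239/2 + 33726 = 72691/2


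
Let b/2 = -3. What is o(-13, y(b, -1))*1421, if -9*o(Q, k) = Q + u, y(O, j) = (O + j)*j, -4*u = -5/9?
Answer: 657923/324 ≈ 2030.6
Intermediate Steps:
b = -6 (b = 2*(-3) = -6)
u = 5/36 (u = -(-5)/(4*9) = -1/4*(-5/9) = 5/36 ≈ 0.13889)
y(O, j) = j*(O + j)
o(Q, k) = -5/324 - Q/9 (o(Q, k) = -(Q + 5/36)/9 = -(5/36 + Q)/9 = -5/324 - Q/9)
o(-13, y(b, -1))*1421 = (-5/324 - 1/9*(-13))*1421 = (-5/324 + 13/9)*1421 = (463/324)*1421 = 657923/324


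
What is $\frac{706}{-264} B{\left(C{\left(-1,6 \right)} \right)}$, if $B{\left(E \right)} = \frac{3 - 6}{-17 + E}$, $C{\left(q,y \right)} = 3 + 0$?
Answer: $- \frac{353}{616} \approx -0.57305$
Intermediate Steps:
$C{\left(q,y \right)} = 3$
$B{\left(E \right)} = - \frac{3}{-17 + E}$
$\frac{706}{-264} B{\left(C{\left(-1,6 \right)} \right)} = \frac{706}{-264} \left(- \frac{3}{-17 + 3}\right) = 706 \left(- \frac{1}{264}\right) \left(- \frac{3}{-14}\right) = - \frac{353 \left(\left(-3\right) \left(- \frac{1}{14}\right)\right)}{132} = \left(- \frac{353}{132}\right) \frac{3}{14} = - \frac{353}{616}$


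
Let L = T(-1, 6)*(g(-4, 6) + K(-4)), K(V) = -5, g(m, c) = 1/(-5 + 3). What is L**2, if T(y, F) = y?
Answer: 121/4 ≈ 30.250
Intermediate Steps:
g(m, c) = -1/2 (g(m, c) = 1/(-2) = -1/2)
L = 11/2 (L = -(-1/2 - 5) = -1*(-11/2) = 11/2 ≈ 5.5000)
L**2 = (11/2)**2 = 121/4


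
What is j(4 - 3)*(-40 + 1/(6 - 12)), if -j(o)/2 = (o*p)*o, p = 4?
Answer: 964/3 ≈ 321.33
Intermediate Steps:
j(o) = -8*o**2 (j(o) = -2*o*4*o = -2*4*o*o = -8*o**2)
j(4 - 3)*(-40 + 1/(6 - 12)) = (-8*(4 - 3)**2)*(-40 + 1/(6 - 12)) = (-8*1**2)*(-40 + 1/(-6)) = (-8*1)*(-40 - 1/6) = -8*(-241/6) = 964/3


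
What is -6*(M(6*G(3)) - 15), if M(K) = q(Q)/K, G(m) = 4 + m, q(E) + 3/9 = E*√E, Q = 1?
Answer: 1888/21 ≈ 89.905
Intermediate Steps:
q(E) = -⅓ + E^(3/2) (q(E) = -⅓ + E*√E = -⅓ + E^(3/2))
M(K) = 2/(3*K) (M(K) = (-⅓ + 1^(3/2))/K = (-⅓ + 1)/K = 2/(3*K))
-6*(M(6*G(3)) - 15) = -6*(2/(3*((6*(4 + 3)))) - 15) = -6*(2/(3*((6*7))) - 15) = -6*((⅔)/42 - 15) = -6*((⅔)*(1/42) - 15) = -6*(1/63 - 15) = -6*(-944/63) = 1888/21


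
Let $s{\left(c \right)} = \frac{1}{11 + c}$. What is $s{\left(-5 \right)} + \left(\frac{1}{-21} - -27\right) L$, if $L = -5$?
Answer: $- \frac{5653}{42} \approx -134.6$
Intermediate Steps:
$s{\left(-5 \right)} + \left(\frac{1}{-21} - -27\right) L = \frac{1}{11 - 5} + \left(\frac{1}{-21} - -27\right) \left(-5\right) = \frac{1}{6} + \left(- \frac{1}{21} + 27\right) \left(-5\right) = \frac{1}{6} + \frac{566}{21} \left(-5\right) = \frac{1}{6} - \frac{2830}{21} = - \frac{5653}{42}$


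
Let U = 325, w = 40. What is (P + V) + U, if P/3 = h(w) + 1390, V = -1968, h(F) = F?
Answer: 2647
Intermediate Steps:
P = 4290 (P = 3*(40 + 1390) = 3*1430 = 4290)
(P + V) + U = (4290 - 1968) + 325 = 2322 + 325 = 2647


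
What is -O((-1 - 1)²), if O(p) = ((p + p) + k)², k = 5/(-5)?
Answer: -49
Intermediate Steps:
k = -1 (k = 5*(-⅕) = -1)
O(p) = (-1 + 2*p)² (O(p) = ((p + p) - 1)² = (2*p - 1)² = (-1 + 2*p)²)
-O((-1 - 1)²) = -(-1 + 2*(-1 - 1)²)² = -(-1 + 2*(-2)²)² = -(-1 + 2*4)² = -(-1 + 8)² = -1*7² = -1*49 = -49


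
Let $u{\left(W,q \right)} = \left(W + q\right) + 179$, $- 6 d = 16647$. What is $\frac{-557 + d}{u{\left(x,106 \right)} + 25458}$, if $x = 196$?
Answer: $- \frac{6663}{51878} \approx -0.12844$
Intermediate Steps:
$d = - \frac{5549}{2}$ ($d = \left(- \frac{1}{6}\right) 16647 = - \frac{5549}{2} \approx -2774.5$)
$u{\left(W,q \right)} = 179 + W + q$
$\frac{-557 + d}{u{\left(x,106 \right)} + 25458} = \frac{-557 - \frac{5549}{2}}{\left(179 + 196 + 106\right) + 25458} = - \frac{6663}{2 \left(481 + 25458\right)} = - \frac{6663}{2 \cdot 25939} = \left(- \frac{6663}{2}\right) \frac{1}{25939} = - \frac{6663}{51878}$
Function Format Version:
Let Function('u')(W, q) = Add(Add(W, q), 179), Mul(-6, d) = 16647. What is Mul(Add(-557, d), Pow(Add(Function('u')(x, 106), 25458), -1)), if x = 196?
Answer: Rational(-6663, 51878) ≈ -0.12844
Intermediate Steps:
d = Rational(-5549, 2) (d = Mul(Rational(-1, 6), 16647) = Rational(-5549, 2) ≈ -2774.5)
Function('u')(W, q) = Add(179, W, q)
Mul(Add(-557, d), Pow(Add(Function('u')(x, 106), 25458), -1)) = Mul(Add(-557, Rational(-5549, 2)), Pow(Add(Add(179, 196, 106), 25458), -1)) = Mul(Rational(-6663, 2), Pow(Add(481, 25458), -1)) = Mul(Rational(-6663, 2), Pow(25939, -1)) = Mul(Rational(-6663, 2), Rational(1, 25939)) = Rational(-6663, 51878)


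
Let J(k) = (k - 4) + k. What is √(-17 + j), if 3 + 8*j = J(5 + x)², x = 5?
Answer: 3*√26/4 ≈ 3.8243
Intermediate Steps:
J(k) = -4 + 2*k (J(k) = (-4 + k) + k = -4 + 2*k)
j = 253/8 (j = -3/8 + (-4 + 2*(5 + 5))²/8 = -3/8 + (-4 + 2*10)²/8 = -3/8 + (-4 + 20)²/8 = -3/8 + (⅛)*16² = -3/8 + (⅛)*256 = -3/8 + 32 = 253/8 ≈ 31.625)
√(-17 + j) = √(-17 + 253/8) = √(117/8) = 3*√26/4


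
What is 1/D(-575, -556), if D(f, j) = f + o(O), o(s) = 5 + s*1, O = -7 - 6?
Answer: -1/583 ≈ -0.0017153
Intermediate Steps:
O = -13
o(s) = 5 + s
D(f, j) = -8 + f (D(f, j) = f + (5 - 13) = f - 8 = -8 + f)
1/D(-575, -556) = 1/(-8 - 575) = 1/(-583) = -1/583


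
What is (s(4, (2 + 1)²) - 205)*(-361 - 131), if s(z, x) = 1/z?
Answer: 100737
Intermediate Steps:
(s(4, (2 + 1)²) - 205)*(-361 - 131) = (1/4 - 205)*(-361 - 131) = (¼ - 205)*(-492) = -819/4*(-492) = 100737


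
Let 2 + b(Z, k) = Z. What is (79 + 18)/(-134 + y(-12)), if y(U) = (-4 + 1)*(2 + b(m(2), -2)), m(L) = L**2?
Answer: -97/146 ≈ -0.66438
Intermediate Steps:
b(Z, k) = -2 + Z
y(U) = -12 (y(U) = (-4 + 1)*(2 + (-2 + 2**2)) = -3*(2 + (-2 + 4)) = -3*(2 + 2) = -3*4 = -12)
(79 + 18)/(-134 + y(-12)) = (79 + 18)/(-134 - 12) = 97/(-146) = 97*(-1/146) = -97/146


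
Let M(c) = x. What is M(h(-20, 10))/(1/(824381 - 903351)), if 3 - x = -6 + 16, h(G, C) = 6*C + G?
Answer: 552790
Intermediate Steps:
h(G, C) = G + 6*C
x = -7 (x = 3 - (-6 + 16) = 3 - 1*10 = 3 - 10 = -7)
M(c) = -7
M(h(-20, 10))/(1/(824381 - 903351)) = -7/(1/(824381 - 903351)) = -7/(1/(-78970)) = -7/(-1/78970) = -7*(-78970) = 552790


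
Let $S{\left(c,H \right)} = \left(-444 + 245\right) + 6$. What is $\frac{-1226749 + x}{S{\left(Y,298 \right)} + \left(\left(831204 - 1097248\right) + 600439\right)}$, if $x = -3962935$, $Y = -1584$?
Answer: $- \frac{2594842}{167101} \approx -15.529$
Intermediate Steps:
$S{\left(c,H \right)} = -193$ ($S{\left(c,H \right)} = -199 + 6 = -193$)
$\frac{-1226749 + x}{S{\left(Y,298 \right)} + \left(\left(831204 - 1097248\right) + 600439\right)} = \frac{-1226749 - 3962935}{-193 + \left(\left(831204 - 1097248\right) + 600439\right)} = - \frac{5189684}{-193 + \left(-266044 + 600439\right)} = - \frac{5189684}{-193 + 334395} = - \frac{5189684}{334202} = \left(-5189684\right) \frac{1}{334202} = - \frac{2594842}{167101}$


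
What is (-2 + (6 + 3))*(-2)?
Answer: -14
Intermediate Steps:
(-2 + (6 + 3))*(-2) = (-2 + 9)*(-2) = 7*(-2) = -14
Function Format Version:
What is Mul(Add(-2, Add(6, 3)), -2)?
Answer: -14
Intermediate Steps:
Mul(Add(-2, Add(6, 3)), -2) = Mul(Add(-2, 9), -2) = Mul(7, -2) = -14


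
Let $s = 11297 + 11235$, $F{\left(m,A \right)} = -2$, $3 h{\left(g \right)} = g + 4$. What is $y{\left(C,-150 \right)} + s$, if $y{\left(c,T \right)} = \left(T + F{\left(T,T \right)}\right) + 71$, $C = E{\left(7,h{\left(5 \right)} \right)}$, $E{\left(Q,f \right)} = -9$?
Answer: $22451$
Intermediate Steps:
$h{\left(g \right)} = \frac{4}{3} + \frac{g}{3}$ ($h{\left(g \right)} = \frac{g + 4}{3} = \frac{4 + g}{3} = \frac{4}{3} + \frac{g}{3}$)
$C = -9$
$y{\left(c,T \right)} = 69 + T$ ($y{\left(c,T \right)} = \left(T - 2\right) + 71 = \left(-2 + T\right) + 71 = 69 + T$)
$s = 22532$
$y{\left(C,-150 \right)} + s = \left(69 - 150\right) + 22532 = -81 + 22532 = 22451$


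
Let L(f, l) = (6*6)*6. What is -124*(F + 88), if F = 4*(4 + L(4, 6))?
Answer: -120032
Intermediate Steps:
L(f, l) = 216 (L(f, l) = 36*6 = 216)
F = 880 (F = 4*(4 + 216) = 4*220 = 880)
-124*(F + 88) = -124*(880 + 88) = -124*968 = -120032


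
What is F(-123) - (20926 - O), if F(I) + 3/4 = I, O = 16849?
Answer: -16803/4 ≈ -4200.8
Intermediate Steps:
F(I) = -¾ + I
F(-123) - (20926 - O) = (-¾ - 123) - (20926 - 1*16849) = -495/4 - (20926 - 16849) = -495/4 - 1*4077 = -495/4 - 4077 = -16803/4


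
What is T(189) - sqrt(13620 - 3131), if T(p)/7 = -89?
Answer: -623 - sqrt(10489) ≈ -725.42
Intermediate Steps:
T(p) = -623 (T(p) = 7*(-89) = -623)
T(189) - sqrt(13620 - 3131) = -623 - sqrt(13620 - 3131) = -623 - sqrt(10489)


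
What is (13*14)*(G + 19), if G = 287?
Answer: 55692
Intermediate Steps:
(13*14)*(G + 19) = (13*14)*(287 + 19) = 182*306 = 55692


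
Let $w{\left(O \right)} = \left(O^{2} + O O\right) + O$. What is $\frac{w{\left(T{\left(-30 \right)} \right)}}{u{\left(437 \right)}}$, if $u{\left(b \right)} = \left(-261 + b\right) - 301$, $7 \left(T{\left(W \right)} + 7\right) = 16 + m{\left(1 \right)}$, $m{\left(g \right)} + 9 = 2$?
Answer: $- \frac{584}{1225} \approx -0.47673$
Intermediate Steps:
$m{\left(g \right)} = -7$ ($m{\left(g \right)} = -9 + 2 = -7$)
$T{\left(W \right)} = - \frac{40}{7}$ ($T{\left(W \right)} = -7 + \frac{16 - 7}{7} = -7 + \frac{1}{7} \cdot 9 = -7 + \frac{9}{7} = - \frac{40}{7}$)
$u{\left(b \right)} = -562 + b$
$w{\left(O \right)} = O + 2 O^{2}$ ($w{\left(O \right)} = \left(O^{2} + O^{2}\right) + O = 2 O^{2} + O = O + 2 O^{2}$)
$\frac{w{\left(T{\left(-30 \right)} \right)}}{u{\left(437 \right)}} = \frac{\left(- \frac{40}{7}\right) \left(1 + 2 \left(- \frac{40}{7}\right)\right)}{-562 + 437} = \frac{\left(- \frac{40}{7}\right) \left(1 - \frac{80}{7}\right)}{-125} = \left(- \frac{40}{7}\right) \left(- \frac{73}{7}\right) \left(- \frac{1}{125}\right) = \frac{2920}{49} \left(- \frac{1}{125}\right) = - \frac{584}{1225}$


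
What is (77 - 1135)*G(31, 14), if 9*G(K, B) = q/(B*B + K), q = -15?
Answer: 5290/681 ≈ 7.7680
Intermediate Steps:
G(K, B) = -5/(3*(K + B²)) (G(K, B) = (-15/(B*B + K))/9 = (-15/(B² + K))/9 = (-15/(K + B²))/9 = -5/(3*(K + B²)))
(77 - 1135)*G(31, 14) = (77 - 1135)*(-5/(3*31 + 3*14²)) = -(-5290)/(93 + 3*196) = -(-5290)/(93 + 588) = -(-5290)/681 = -1058*(-5/681) = 5290/681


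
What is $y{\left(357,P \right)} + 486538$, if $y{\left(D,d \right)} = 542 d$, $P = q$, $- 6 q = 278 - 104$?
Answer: $470820$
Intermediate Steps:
$q = -29$ ($q = - \frac{278 - 104}{6} = \left(- \frac{1}{6}\right) 174 = -29$)
$P = -29$
$y{\left(357,P \right)} + 486538 = 542 \left(-29\right) + 486538 = -15718 + 486538 = 470820$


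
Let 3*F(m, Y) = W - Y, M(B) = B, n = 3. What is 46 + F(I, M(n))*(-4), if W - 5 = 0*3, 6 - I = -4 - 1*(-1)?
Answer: 130/3 ≈ 43.333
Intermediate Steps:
I = 9 (I = 6 - (-4 - 1*(-1)) = 6 - (-4 + 1) = 6 - 1*(-3) = 6 + 3 = 9)
W = 5 (W = 5 + 0*3 = 5 + 0 = 5)
F(m, Y) = 5/3 - Y/3 (F(m, Y) = (5 - Y)/3 = 5/3 - Y/3)
46 + F(I, M(n))*(-4) = 46 + (5/3 - ⅓*3)*(-4) = 46 + (5/3 - 1)*(-4) = 46 + (⅔)*(-4) = 46 - 8/3 = 130/3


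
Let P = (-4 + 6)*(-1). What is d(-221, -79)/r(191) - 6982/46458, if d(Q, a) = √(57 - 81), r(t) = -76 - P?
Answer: -3491/23229 - I*√6/37 ≈ -0.15029 - 0.066202*I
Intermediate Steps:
P = -2 (P = 2*(-1) = -2)
r(t) = -74 (r(t) = -76 - 1*(-2) = -76 + 2 = -74)
d(Q, a) = 2*I*√6 (d(Q, a) = √(-24) = 2*I*√6)
d(-221, -79)/r(191) - 6982/46458 = (2*I*√6)/(-74) - 6982/46458 = (2*I*√6)*(-1/74) - 6982*1/46458 = -I*√6/37 - 3491/23229 = -3491/23229 - I*√6/37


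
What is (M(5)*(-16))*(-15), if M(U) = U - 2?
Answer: 720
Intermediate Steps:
M(U) = -2 + U
(M(5)*(-16))*(-15) = ((-2 + 5)*(-16))*(-15) = (3*(-16))*(-15) = -48*(-15) = 720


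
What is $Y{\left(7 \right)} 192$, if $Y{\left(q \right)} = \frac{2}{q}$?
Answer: $\frac{384}{7} \approx 54.857$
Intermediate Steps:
$Y{\left(7 \right)} 192 = \frac{2}{7} \cdot 192 = \frac{384}{7}$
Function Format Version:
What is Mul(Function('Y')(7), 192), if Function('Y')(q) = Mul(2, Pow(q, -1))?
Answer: Rational(384, 7) ≈ 54.857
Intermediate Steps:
Mul(Function('Y')(7), 192) = Mul(Mul(2, Pow(7, -1)), 192) = Mul(Mul(2, Rational(1, 7)), 192) = Mul(Rational(2, 7), 192) = Rational(384, 7)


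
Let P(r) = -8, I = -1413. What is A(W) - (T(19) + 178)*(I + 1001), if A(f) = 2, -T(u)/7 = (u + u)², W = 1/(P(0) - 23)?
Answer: -4091158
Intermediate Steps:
W = -1/31 (W = 1/(-8 - 23) = 1/(-31) = -1/31 ≈ -0.032258)
T(u) = -28*u² (T(u) = -7*(u + u)² = -7*4*u² = -28*u²)
A(W) - (T(19) + 178)*(I + 1001) = 2 - (-28*19² + 178)*(-1413 + 1001) = 2 - (-28*361 + 178)*(-412) = 2 - (-10108 + 178)*(-412) = 2 - (-9930)*(-412) = 2 - 1*4091160 = 2 - 4091160 = -4091158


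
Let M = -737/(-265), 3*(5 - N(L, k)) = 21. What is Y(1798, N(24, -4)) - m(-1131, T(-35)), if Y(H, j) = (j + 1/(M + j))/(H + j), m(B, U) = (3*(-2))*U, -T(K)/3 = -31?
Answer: 207448627/371772 ≈ 558.00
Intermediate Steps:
N(L, k) = -2 (N(L, k) = 5 - ⅓*21 = 5 - 7 = -2)
T(K) = 93 (T(K) = -3*(-31) = 93)
M = 737/265 (M = -737*(-1/265) = 737/265 ≈ 2.7811)
m(B, U) = -6*U
Y(H, j) = (j + 1/(737/265 + j))/(H + j)
Y(1798, N(24, -4)) - m(-1131, T(-35)) = (265 + 265*(-2)² + 737*(-2))/(265*(-2)² + 737*1798 + 737*(-2) + 265*1798*(-2)) - (-6)*93 = (265 + 265*4 - 1474)/(265*4 + 1325126 - 1474 - 952940) - 1*(-558) = (265 + 1060 - 1474)/(1060 + 1325126 - 1474 - 952940) + 558 = -149/371772 + 558 = 207448627/371772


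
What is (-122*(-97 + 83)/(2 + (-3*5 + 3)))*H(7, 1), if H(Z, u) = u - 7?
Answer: 5124/5 ≈ 1024.8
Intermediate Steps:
H(Z, u) = -7 + u
(-122*(-97 + 83)/(2 + (-3*5 + 3)))*H(7, 1) = (-122*(-97 + 83)/(2 + (-3*5 + 3)))*(-7 + 1) = -(-1708)/(2 + (-15 + 3))*(-6) = -(-1708)/(2 - 12)*(-6) = -(-1708)/(-10)*(-6) = -(-1708)*(-1)/10*(-6) = -122*7/5*(-6) = -854/5*(-6) = 5124/5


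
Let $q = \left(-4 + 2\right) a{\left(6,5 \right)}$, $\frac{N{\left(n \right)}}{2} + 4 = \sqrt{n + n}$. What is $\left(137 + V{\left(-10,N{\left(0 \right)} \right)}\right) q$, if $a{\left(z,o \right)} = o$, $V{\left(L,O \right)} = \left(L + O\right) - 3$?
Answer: $-1160$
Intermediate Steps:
$N{\left(n \right)} = -8 + 2 \sqrt{2} \sqrt{n}$ ($N{\left(n \right)} = -8 + 2 \sqrt{n + n} = -8 + 2 \sqrt{2 n} = -8 + 2 \sqrt{2} \sqrt{n}$)
$V{\left(L,O \right)} = -3 + L + O$
$q = -10$ ($q = \left(-4 + 2\right) 5 = \left(-2\right) 5 = -10$)
$\left(137 + V{\left(-10,N{\left(0 \right)} \right)}\right) q = \left(137 - \left(21 - 2 \sqrt{2} \sqrt{0}\right)\right) \left(-10\right) = \left(137 - \left(21 - 2 \sqrt{2} \cdot 0\right)\right) \left(-10\right) = \left(137 - 21\right) \left(-10\right) = 116 \left(-10\right) = -1160$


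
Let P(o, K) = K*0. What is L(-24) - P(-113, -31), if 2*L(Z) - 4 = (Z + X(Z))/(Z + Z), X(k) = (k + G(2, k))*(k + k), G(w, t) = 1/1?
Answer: -37/4 ≈ -9.2500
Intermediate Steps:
G(w, t) = 1
P(o, K) = 0
X(k) = 2*k*(1 + k) (X(k) = (k + 1)*(k + k) = (1 + k)*(2*k) = 2*k*(1 + k))
L(Z) = 2 + (Z + 2*Z*(1 + Z))/(4*Z) (L(Z) = 2 + ((Z + 2*Z*(1 + Z))/(Z + Z))/2 = 2 + ((Z + 2*Z*(1 + Z))/((2*Z)))/2 = 2 + ((Z + 2*Z*(1 + Z))*(1/(2*Z)))/2 = 2 + ((Z + 2*Z*(1 + Z))/(2*Z))/2 = 2 + (Z + 2*Z*(1 + Z))/(4*Z))
L(-24) - P(-113, -31) = (11/4 + (1/2)*(-24)) - 1*0 = (11/4 - 12) + 0 = -37/4 + 0 = -37/4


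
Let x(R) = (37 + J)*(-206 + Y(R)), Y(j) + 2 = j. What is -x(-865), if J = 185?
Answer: 238206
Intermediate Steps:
Y(j) = -2 + j
x(R) = -46176 + 222*R (x(R) = (37 + 185)*(-206 + (-2 + R)) = 222*(-208 + R) = -46176 + 222*R)
-x(-865) = -(-46176 + 222*(-865)) = -(-46176 - 192030) = -1*(-238206) = 238206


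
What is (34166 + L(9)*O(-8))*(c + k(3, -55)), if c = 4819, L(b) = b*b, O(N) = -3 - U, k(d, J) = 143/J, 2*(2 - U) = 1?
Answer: 814007723/5 ≈ 1.6280e+8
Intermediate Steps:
U = 3/2 (U = 2 - 1/2*1 = 2 - 1/2 = 3/2 ≈ 1.5000)
O(N) = -9/2 (O(N) = -3 - 1*3/2 = -3 - 3/2 = -9/2)
L(b) = b**2
(34166 + L(9)*O(-8))*(c + k(3, -55)) = (34166 + 9**2*(-9/2))*(4819 + 143/(-55)) = (34166 + 81*(-9/2))*(4819 + 143*(-1/55)) = (34166 - 729/2)*(4819 - 13/5) = (67603/2)*(24082/5) = 814007723/5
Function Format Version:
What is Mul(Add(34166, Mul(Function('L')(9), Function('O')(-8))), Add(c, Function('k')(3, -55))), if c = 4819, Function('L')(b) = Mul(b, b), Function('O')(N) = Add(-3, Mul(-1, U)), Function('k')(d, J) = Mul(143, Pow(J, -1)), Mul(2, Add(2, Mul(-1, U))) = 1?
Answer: Rational(814007723, 5) ≈ 1.6280e+8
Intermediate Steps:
U = Rational(3, 2) (U = Add(2, Mul(Rational(-1, 2), 1)) = Add(2, Rational(-1, 2)) = Rational(3, 2) ≈ 1.5000)
Function('O')(N) = Rational(-9, 2) (Function('O')(N) = Add(-3, Mul(-1, Rational(3, 2))) = Add(-3, Rational(-3, 2)) = Rational(-9, 2))
Function('L')(b) = Pow(b, 2)
Mul(Add(34166, Mul(Function('L')(9), Function('O')(-8))), Add(c, Function('k')(3, -55))) = Mul(Add(34166, Mul(Pow(9, 2), Rational(-9, 2))), Add(4819, Mul(143, Pow(-55, -1)))) = Mul(Add(34166, Mul(81, Rational(-9, 2))), Add(4819, Mul(143, Rational(-1, 55)))) = Mul(Add(34166, Rational(-729, 2)), Add(4819, Rational(-13, 5))) = Mul(Rational(67603, 2), Rational(24082, 5)) = Rational(814007723, 5)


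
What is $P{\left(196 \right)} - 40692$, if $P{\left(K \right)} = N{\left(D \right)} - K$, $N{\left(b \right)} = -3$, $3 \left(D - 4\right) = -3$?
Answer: $-40891$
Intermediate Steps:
$D = 3$ ($D = 4 + \frac{1}{3} \left(-3\right) = 4 - 1 = 3$)
$P{\left(K \right)} = -3 - K$
$P{\left(196 \right)} - 40692 = \left(-3 - 196\right) - 40692 = -199 - 40692 = -40891$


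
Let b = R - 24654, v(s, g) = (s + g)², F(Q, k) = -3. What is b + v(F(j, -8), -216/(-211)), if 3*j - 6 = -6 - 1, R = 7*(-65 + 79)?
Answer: -1093083787/44521 ≈ -24552.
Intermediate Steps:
R = 98 (R = 7*14 = 98)
j = -⅓ (j = 2 + (-6 - 1)/3 = 2 + (⅓)*(-7) = 2 - 7/3 = -⅓ ≈ -0.33333)
v(s, g) = (g + s)²
b = -24556 (b = 98 - 24654 = -24556)
b + v(F(j, -8), -216/(-211)) = -24556 + (-216/(-211) - 3)² = -24556 + (-216*(-1/211) - 3)² = -24556 + (216/211 - 3)² = -24556 + (-417/211)² = -24556 + 173889/44521 = -1093083787/44521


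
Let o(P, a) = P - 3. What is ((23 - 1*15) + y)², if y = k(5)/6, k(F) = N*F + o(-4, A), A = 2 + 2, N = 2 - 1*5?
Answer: 169/9 ≈ 18.778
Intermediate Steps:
N = -3 (N = 2 - 5 = -3)
A = 4
o(P, a) = -3 + P
k(F) = -7 - 3*F (k(F) = -3*F + (-3 - 4) = -3*F - 7 = -7 - 3*F)
y = -11/3 (y = (-7 - 3*5)/6 = (-7 - 15)*(⅙) = -22*⅙ = -11/3 ≈ -3.6667)
((23 - 1*15) + y)² = ((23 - 1*15) - 11/3)² = ((23 - 15) - 11/3)² = (8 - 11/3)² = (13/3)² = 169/9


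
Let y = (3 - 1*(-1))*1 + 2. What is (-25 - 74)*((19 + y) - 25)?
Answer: 0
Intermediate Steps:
y = 6 (y = (3 + 1)*1 + 2 = 4*1 + 2 = 4 + 2 = 6)
(-25 - 74)*((19 + y) - 25) = (-25 - 74)*((19 + 6) - 25) = -99*(25 - 25) = -99*0 = 0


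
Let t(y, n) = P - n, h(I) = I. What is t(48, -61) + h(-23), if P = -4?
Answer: 34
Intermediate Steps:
t(y, n) = -4 - n
t(48, -61) + h(-23) = (-4 - 1*(-61)) - 23 = (-4 + 61) - 23 = 57 - 23 = 34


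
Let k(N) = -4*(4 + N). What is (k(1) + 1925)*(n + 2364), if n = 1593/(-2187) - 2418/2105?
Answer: 51149728409/11367 ≈ 4.4998e+6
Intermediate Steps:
k(N) = -16 - 4*N
n = -320053/170505 (n = 1593*(-1/2187) - 2418*1/2105 = -59/81 - 2418/2105 = -320053/170505 ≈ -1.8771)
(k(1) + 1925)*(n + 2364) = ((-16 - 4*1) + 1925)*(-320053/170505 + 2364) = ((-16 - 4) + 1925)*(402753767/170505) = (-20 + 1925)*(402753767/170505) = 1905*(402753767/170505) = 51149728409/11367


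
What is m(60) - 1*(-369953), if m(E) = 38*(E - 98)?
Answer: 368509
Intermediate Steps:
m(E) = -3724 + 38*E (m(E) = 38*(-98 + E) = -3724 + 38*E)
m(60) - 1*(-369953) = (-3724 + 38*60) - 1*(-369953) = (-3724 + 2280) + 369953 = -1444 + 369953 = 368509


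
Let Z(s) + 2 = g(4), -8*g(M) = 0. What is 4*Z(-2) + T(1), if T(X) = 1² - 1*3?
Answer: -10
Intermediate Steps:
g(M) = 0 (g(M) = -⅛*0 = 0)
Z(s) = -2 (Z(s) = -2 + 0 = -2)
T(X) = -2 (T(X) = 1 - 3 = -2)
4*Z(-2) + T(1) = 4*(-2) - 2 = -8 - 2 = -10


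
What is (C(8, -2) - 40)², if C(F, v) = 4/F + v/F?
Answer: 25281/16 ≈ 1580.1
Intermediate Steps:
(C(8, -2) - 40)² = ((4 - 2)/8 - 40)² = ((⅛)*2 - 40)² = (¼ - 40)² = (-159/4)² = 25281/16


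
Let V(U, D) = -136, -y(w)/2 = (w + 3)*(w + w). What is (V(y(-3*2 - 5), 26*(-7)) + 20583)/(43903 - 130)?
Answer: 20447/43773 ≈ 0.46711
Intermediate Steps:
y(w) = -4*w*(3 + w) (y(w) = -2*(w + 3)*(w + w) = -2*(3 + w)*2*w = -4*w*(3 + w))
(V(y(-3*2 - 5), 26*(-7)) + 20583)/(43903 - 130) = (-136 + 20583)/(43903 - 130) = 20447/43773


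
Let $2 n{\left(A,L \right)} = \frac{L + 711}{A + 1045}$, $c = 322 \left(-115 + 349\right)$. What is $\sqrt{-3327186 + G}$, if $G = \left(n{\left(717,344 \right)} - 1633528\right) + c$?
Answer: $\frac{3 i \sqrt{1685257923361}}{1762} \approx 2210.3 i$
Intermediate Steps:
$c = 75348$ ($c = 322 \cdot 234 = 75348$)
$n{\left(A,L \right)} = \frac{711 + L}{2 \left(1045 + A\right)}$ ($n{\left(A,L \right)} = \frac{\left(L + 711\right) \frac{1}{A + 1045}}{2} = \frac{\left(711 + L\right) \frac{1}{1045 + A}}{2} = \frac{\frac{1}{1045 + A} \left(711 + L\right)}{2} = \frac{711 + L}{2 \left(1045 + A\right)}$)
$G = - \frac{5491025265}{3524}$ ($G = \left(\frac{711 + 344}{2 \left(1045 + 717\right)} - 1633528\right) + 75348 = \left(\frac{1}{2} \cdot \frac{1}{1762} \cdot 1055 - 1633528\right) + 75348 = \left(\frac{1055}{3524} - 1633528\right) + 75348 = - \frac{5756551617}{3524} + 75348 = - \frac{5491025265}{3524} \approx -1.5582 \cdot 10^{6}$)
$\sqrt{-3327186 + G} = \sqrt{-3327186 - \frac{5491025265}{3524}} = \sqrt{- \frac{17216028729}{3524}} = \frac{3 i \sqrt{1685257923361}}{1762}$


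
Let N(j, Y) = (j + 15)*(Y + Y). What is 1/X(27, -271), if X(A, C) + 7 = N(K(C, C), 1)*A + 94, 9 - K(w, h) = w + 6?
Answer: 1/15693 ≈ 6.3723e-5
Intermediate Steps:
K(w, h) = 3 - w (K(w, h) = 9 - (w + 6) = 9 - (6 + w) = 9 + (-6 - w) = 3 - w)
N(j, Y) = 2*Y*(15 + j) (N(j, Y) = (15 + j)*(2*Y) = 2*Y*(15 + j))
X(A, C) = 87 + A*(36 - 2*C) (X(A, C) = -7 + ((2*1*(15 + (3 - C)))*A + 94) = -7 + ((2*1*(18 - C))*A + 94) = -7 + ((36 - 2*C)*A + 94) = -7 + (A*(36 - 2*C) + 94) = -7 + (94 + A*(36 - 2*C)) = 87 + A*(36 - 2*C))
1/X(27, -271) = 1/(87 - 2*27*(-18 - 271)) = 1/(87 - 2*27*(-289)) = 1/(87 + 15606) = 1/15693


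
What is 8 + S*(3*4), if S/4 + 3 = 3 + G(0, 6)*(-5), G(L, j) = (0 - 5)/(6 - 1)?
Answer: 248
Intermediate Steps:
G(L, j) = -1 (G(L, j) = -5/5 = -5*⅕ = -1)
S = 20 (S = -12 + 4*(3 - 1*(-5)) = -12 + 4*(3 + 5) = -12 + 4*8 = -12 + 32 = 20)
8 + S*(3*4) = 8 + 20*(3*4) = 8 + 20*12 = 8 + 240 = 248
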